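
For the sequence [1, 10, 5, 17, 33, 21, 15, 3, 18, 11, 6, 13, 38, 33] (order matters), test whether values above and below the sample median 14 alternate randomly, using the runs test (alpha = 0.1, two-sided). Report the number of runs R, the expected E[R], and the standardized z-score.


Step 1: Compute median = 14; label A = above, B = below.
Labels in order: BBBAAAABABBBAA  (n_A = 7, n_B = 7)
Step 2: Count runs R = 6.
Step 3: Under H0 (random ordering), E[R] = 2*n_A*n_B/(n_A+n_B) + 1 = 2*7*7/14 + 1 = 8.0000.
        Var[R] = 2*n_A*n_B*(2*n_A*n_B - n_A - n_B) / ((n_A+n_B)^2 * (n_A+n_B-1)) = 8232/2548 = 3.2308.
        SD[R] = 1.7974.
Step 4: Continuity-corrected z = (R + 0.5 - E[R]) / SD[R] = (6 + 0.5 - 8.0000) / 1.7974 = -0.8345.
Step 5: Two-sided p-value via normal approximation = 2*(1 - Phi(|z|)) = 0.403986.
Step 6: alpha = 0.1. fail to reject H0.

R = 6, z = -0.8345, p = 0.403986, fail to reject H0.


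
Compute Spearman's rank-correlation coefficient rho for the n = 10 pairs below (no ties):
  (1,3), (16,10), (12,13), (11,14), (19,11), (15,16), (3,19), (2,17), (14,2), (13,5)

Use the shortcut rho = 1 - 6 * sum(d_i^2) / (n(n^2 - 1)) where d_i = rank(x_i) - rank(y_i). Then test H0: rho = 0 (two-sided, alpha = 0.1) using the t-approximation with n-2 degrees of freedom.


Step 1: Rank x and y separately (midranks; no ties here).
rank(x): 1->1, 16->9, 12->5, 11->4, 19->10, 15->8, 3->3, 2->2, 14->7, 13->6
rank(y): 3->2, 10->4, 13->6, 14->7, 11->5, 16->8, 19->10, 17->9, 2->1, 5->3
Step 2: d_i = R_x(i) - R_y(i); compute d_i^2.
  (1-2)^2=1, (9-4)^2=25, (5-6)^2=1, (4-7)^2=9, (10-5)^2=25, (8-8)^2=0, (3-10)^2=49, (2-9)^2=49, (7-1)^2=36, (6-3)^2=9
sum(d^2) = 204.
Step 3: rho = 1 - 6*204 / (10*(10^2 - 1)) = 1 - 1224/990 = -0.236364.
Step 4: Under H0, t = rho * sqrt((n-2)/(1-rho^2)) = -0.6880 ~ t(8).
Step 5: Two-sided p-value from the t-distribution with 8 df = 0.510885.
Step 6: alpha = 0.1. fail to reject H0.

rho = -0.2364, p = 0.510885, fail to reject H0 at alpha = 0.1.


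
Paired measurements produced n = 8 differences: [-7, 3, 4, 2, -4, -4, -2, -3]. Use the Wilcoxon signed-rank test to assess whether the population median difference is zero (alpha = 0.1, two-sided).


Step 1: Drop any zero differences (none here) and take |d_i|.
|d| = [7, 3, 4, 2, 4, 4, 2, 3]
Step 2: Midrank |d_i| (ties get averaged ranks).
ranks: |7|->8, |3|->3.5, |4|->6, |2|->1.5, |4|->6, |4|->6, |2|->1.5, |3|->3.5
Step 3: Attach original signs; sum ranks with positive sign and with negative sign.
W+ = 3.5 + 6 + 1.5 = 11
W- = 8 + 6 + 6 + 1.5 + 3.5 = 25
(Check: W+ + W- = 36 should equal n(n+1)/2 = 36.)
Step 4: Test statistic W = min(W+, W-) = 11.
Step 5: Ties in |d|, so use the tie-corrected normal approximation.
        E[W] = n(n+1)/4 = 8*9/4 = 18.
        Tie groups: |d|=2 (t=2), |d|=3 (t=2), |d|=4 (t=3); sum(t^3 - t) = 36.
        Var[W] = n(n+1)(2n+1)/24 - sum(t^3-t)/48 = 1224/24 - 36/48 = 50.25.
        z = (W - E[W]) / sqrt(Var[W]) = (11 - 18) / 7.0887 = -0.9875.
        Two-sided p = 2*Phi(z) = 0.323405.
Step 6: alpha = 0.1. fail to reject H0.

W+ = 11, W- = 25, W = min = 11, p = 0.323405, fail to reject H0.


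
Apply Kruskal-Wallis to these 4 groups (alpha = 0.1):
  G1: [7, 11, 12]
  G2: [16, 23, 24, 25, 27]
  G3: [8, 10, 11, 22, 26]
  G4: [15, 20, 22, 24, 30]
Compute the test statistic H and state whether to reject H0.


Step 1: Combine all N = 18 observations and assign midranks.
sorted (value, group, rank): (7,G1,1), (8,G3,2), (10,G3,3), (11,G1,4.5), (11,G3,4.5), (12,G1,6), (15,G4,7), (16,G2,8), (20,G4,9), (22,G3,10.5), (22,G4,10.5), (23,G2,12), (24,G2,13.5), (24,G4,13.5), (25,G2,15), (26,G3,16), (27,G2,17), (30,G4,18)
Step 2: Sum ranks within each group.
R_1 = 11.5 (n_1 = 3)
R_2 = 65.5 (n_2 = 5)
R_3 = 36 (n_3 = 5)
R_4 = 58 (n_4 = 5)
Step 3: H = 12/(N(N+1)) * sum(R_i^2/n_i) - 3(N+1)
     = 12/(18*19) * (11.5^2/3 + 65.5^2/5 + 36^2/5 + 58^2/5) - 3*19
     = 0.035088 * 1834.13 - 57
     = 7.355556.
Step 4: Ties present; correction factor C = 1 - 18/(18^3 - 18) = 0.996904. Corrected H = 7.355556 / 0.996904 = 7.378399.
Step 5: Under H0, H ~ chi^2(3); p-value = 0.060767.
Step 6: alpha = 0.1. reject H0.

H = 7.3784, df = 3, p = 0.060767, reject H0.


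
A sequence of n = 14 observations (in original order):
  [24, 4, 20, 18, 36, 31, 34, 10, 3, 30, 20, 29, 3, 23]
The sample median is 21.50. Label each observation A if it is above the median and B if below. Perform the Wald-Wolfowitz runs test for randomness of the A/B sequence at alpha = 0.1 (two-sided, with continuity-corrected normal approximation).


Step 1: Compute median = 21.50; label A = above, B = below.
Labels in order: ABBBAAABBABABA  (n_A = 7, n_B = 7)
Step 2: Count runs R = 9.
Step 3: Under H0 (random ordering), E[R] = 2*n_A*n_B/(n_A+n_B) + 1 = 2*7*7/14 + 1 = 8.0000.
        Var[R] = 2*n_A*n_B*(2*n_A*n_B - n_A - n_B) / ((n_A+n_B)^2 * (n_A+n_B-1)) = 8232/2548 = 3.2308.
        SD[R] = 1.7974.
Step 4: Continuity-corrected z = (R - 0.5 - E[R]) / SD[R] = (9 - 0.5 - 8.0000) / 1.7974 = 0.2782.
Step 5: Two-sided p-value via normal approximation = 2*(1 - Phi(|z|)) = 0.780879.
Step 6: alpha = 0.1. fail to reject H0.

R = 9, z = 0.2782, p = 0.780879, fail to reject H0.


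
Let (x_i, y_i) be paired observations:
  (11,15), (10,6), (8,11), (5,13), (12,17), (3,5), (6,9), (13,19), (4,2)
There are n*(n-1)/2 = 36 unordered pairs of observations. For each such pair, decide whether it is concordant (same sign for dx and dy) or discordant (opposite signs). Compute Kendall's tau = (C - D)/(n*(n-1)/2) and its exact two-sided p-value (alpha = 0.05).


Step 1: Enumerate the 36 unordered pairs (i,j) with i<j and classify each by sign(x_j-x_i) * sign(y_j-y_i).
  (1,2):dx=-1,dy=-9->C; (1,3):dx=-3,dy=-4->C; (1,4):dx=-6,dy=-2->C; (1,5):dx=+1,dy=+2->C
  (1,6):dx=-8,dy=-10->C; (1,7):dx=-5,dy=-6->C; (1,8):dx=+2,dy=+4->C; (1,9):dx=-7,dy=-13->C
  (2,3):dx=-2,dy=+5->D; (2,4):dx=-5,dy=+7->D; (2,5):dx=+2,dy=+11->C; (2,6):dx=-7,dy=-1->C
  (2,7):dx=-4,dy=+3->D; (2,8):dx=+3,dy=+13->C; (2,9):dx=-6,dy=-4->C; (3,4):dx=-3,dy=+2->D
  (3,5):dx=+4,dy=+6->C; (3,6):dx=-5,dy=-6->C; (3,7):dx=-2,dy=-2->C; (3,8):dx=+5,dy=+8->C
  (3,9):dx=-4,dy=-9->C; (4,5):dx=+7,dy=+4->C; (4,6):dx=-2,dy=-8->C; (4,7):dx=+1,dy=-4->D
  (4,8):dx=+8,dy=+6->C; (4,9):dx=-1,dy=-11->C; (5,6):dx=-9,dy=-12->C; (5,7):dx=-6,dy=-8->C
  (5,8):dx=+1,dy=+2->C; (5,9):dx=-8,dy=-15->C; (6,7):dx=+3,dy=+4->C; (6,8):dx=+10,dy=+14->C
  (6,9):dx=+1,dy=-3->D; (7,8):dx=+7,dy=+10->C; (7,9):dx=-2,dy=-7->C; (8,9):dx=-9,dy=-17->C
Step 2: C = 30, D = 6, total pairs = 36.
Step 3: tau = (C - D)/(n(n-1)/2) = (30 - 6)/36 = 0.666667.
Step 4: Exact two-sided p-value (enumerate n! = 362880 permutations of y under H0): p = 0.012665.
Step 5: alpha = 0.05. reject H0.

tau_b = 0.6667 (C=30, D=6), p = 0.012665, reject H0.


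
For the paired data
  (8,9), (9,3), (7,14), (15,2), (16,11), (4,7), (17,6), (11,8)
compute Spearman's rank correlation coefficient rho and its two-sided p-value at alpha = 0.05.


Step 1: Rank x and y separately (midranks; no ties here).
rank(x): 8->3, 9->4, 7->2, 15->6, 16->7, 4->1, 17->8, 11->5
rank(y): 9->6, 3->2, 14->8, 2->1, 11->7, 7->4, 6->3, 8->5
Step 2: d_i = R_x(i) - R_y(i); compute d_i^2.
  (3-6)^2=9, (4-2)^2=4, (2-8)^2=36, (6-1)^2=25, (7-7)^2=0, (1-4)^2=9, (8-3)^2=25, (5-5)^2=0
sum(d^2) = 108.
Step 3: rho = 1 - 6*108 / (8*(8^2 - 1)) = 1 - 648/504 = -0.285714.
Step 4: Under H0, t = rho * sqrt((n-2)/(1-rho^2)) = -0.7303 ~ t(6).
Step 5: Two-sided p-value from the t-distribution with 6 df = 0.492726.
Step 6: alpha = 0.05. fail to reject H0.

rho = -0.2857, p = 0.492726, fail to reject H0 at alpha = 0.05.


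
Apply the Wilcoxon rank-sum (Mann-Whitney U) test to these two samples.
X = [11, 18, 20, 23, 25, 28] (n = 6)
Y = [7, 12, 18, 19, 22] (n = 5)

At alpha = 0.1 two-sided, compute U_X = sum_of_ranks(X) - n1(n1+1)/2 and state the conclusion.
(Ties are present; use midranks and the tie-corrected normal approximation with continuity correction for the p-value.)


Step 1: Combine and sort all 11 observations; assign midranks.
sorted (value, group): (7,Y), (11,X), (12,Y), (18,X), (18,Y), (19,Y), (20,X), (22,Y), (23,X), (25,X), (28,X)
ranks: 7->1, 11->2, 12->3, 18->4.5, 18->4.5, 19->6, 20->7, 22->8, 23->9, 25->10, 28->11
Step 2: Rank sum for X: R1 = 2 + 4.5 + 7 + 9 + 10 + 11 = 43.5.
Step 3: U_X = R1 - n1(n1+1)/2 = 43.5 - 6*7/2 = 43.5 - 21 = 22.5.
       U_Y = n1*n2 - U_X = 30 - 22.5 = 7.5.
Step 4: Ties are present, so use the tie-corrected normal approximation (with continuity correction) for the p-value.
Step 5: p-value = 0.200217; compare to alpha = 0.1. fail to reject H0.

U_X = 22.5, p = 0.200217, fail to reject H0 at alpha = 0.1.


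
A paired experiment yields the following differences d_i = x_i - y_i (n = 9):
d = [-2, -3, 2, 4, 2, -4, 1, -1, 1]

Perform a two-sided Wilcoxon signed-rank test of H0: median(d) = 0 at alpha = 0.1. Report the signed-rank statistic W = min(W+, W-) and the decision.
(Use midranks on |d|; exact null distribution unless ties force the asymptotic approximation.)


Step 1: Drop any zero differences (none here) and take |d_i|.
|d| = [2, 3, 2, 4, 2, 4, 1, 1, 1]
Step 2: Midrank |d_i| (ties get averaged ranks).
ranks: |2|->5, |3|->7, |2|->5, |4|->8.5, |2|->5, |4|->8.5, |1|->2, |1|->2, |1|->2
Step 3: Attach original signs; sum ranks with positive sign and with negative sign.
W+ = 5 + 8.5 + 5 + 2 + 2 = 22.5
W- = 5 + 7 + 8.5 + 2 = 22.5
(Check: W+ + W- = 45 should equal n(n+1)/2 = 45.)
Step 4: Test statistic W = min(W+, W-) = 22.5.
Step 5: Ties in |d|, so use the tie-corrected normal approximation.
        E[W] = n(n+1)/4 = 9*10/4 = 22.5.
        Tie groups: |d|=1 (t=3), |d|=2 (t=3), |d|=4 (t=2); sum(t^3 - t) = 54.
        Var[W] = n(n+1)(2n+1)/24 - sum(t^3-t)/48 = 1710/24 - 54/48 = 70.125.
        z = (W - E[W]) / sqrt(Var[W]) = (22.5 - 22.5) / 8.3741 = 0.0000.
        Two-sided p = 2*Phi(z) = 1.000000.
Step 6: alpha = 0.1. fail to reject H0.

W+ = 22.5, W- = 22.5, W = min = 22.5, p = 1.000000, fail to reject H0.


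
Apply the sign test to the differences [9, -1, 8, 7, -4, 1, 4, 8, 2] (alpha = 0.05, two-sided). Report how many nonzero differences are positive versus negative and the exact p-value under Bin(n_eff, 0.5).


Step 1: Discard zero differences. Original n = 9; n_eff = number of nonzero differences = 9.
Nonzero differences (with sign): +9, -1, +8, +7, -4, +1, +4, +8, +2
Step 2: Count signs: positive = 7, negative = 2.
Step 3: Under H0: P(positive) = 0.5, so the number of positives S ~ Bin(9, 0.5).
Step 4: Two-sided exact p-value = sum of Bin(9,0.5) probabilities at or below the observed probability = 0.179688.
Step 5: alpha = 0.05. fail to reject H0.

n_eff = 9, pos = 7, neg = 2, p = 0.179688, fail to reject H0.


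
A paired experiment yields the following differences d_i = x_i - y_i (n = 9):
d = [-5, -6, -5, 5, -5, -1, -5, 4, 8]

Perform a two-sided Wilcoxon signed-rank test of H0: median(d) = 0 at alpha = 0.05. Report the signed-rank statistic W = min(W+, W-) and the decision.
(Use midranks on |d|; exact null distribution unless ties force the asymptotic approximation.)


Step 1: Drop any zero differences (none here) and take |d_i|.
|d| = [5, 6, 5, 5, 5, 1, 5, 4, 8]
Step 2: Midrank |d_i| (ties get averaged ranks).
ranks: |5|->5, |6|->8, |5|->5, |5|->5, |5|->5, |1|->1, |5|->5, |4|->2, |8|->9
Step 3: Attach original signs; sum ranks with positive sign and with negative sign.
W+ = 5 + 2 + 9 = 16
W- = 5 + 8 + 5 + 5 + 1 + 5 = 29
(Check: W+ + W- = 45 should equal n(n+1)/2 = 45.)
Step 4: Test statistic W = min(W+, W-) = 16.
Step 5: Ties in |d|, so use the tie-corrected normal approximation.
        E[W] = n(n+1)/4 = 9*10/4 = 22.5.
        Tie groups: |d|=5 (t=5); sum(t^3 - t) = 120.
        Var[W] = n(n+1)(2n+1)/24 - sum(t^3-t)/48 = 1710/24 - 120/48 = 68.75.
        z = (W - E[W]) / sqrt(Var[W]) = (16 - 22.5) / 8.2916 = -0.7839.
        Two-sided p = 2*Phi(z) = 0.433081.
Step 6: alpha = 0.05. fail to reject H0.

W+ = 16, W- = 29, W = min = 16, p = 0.433081, fail to reject H0.


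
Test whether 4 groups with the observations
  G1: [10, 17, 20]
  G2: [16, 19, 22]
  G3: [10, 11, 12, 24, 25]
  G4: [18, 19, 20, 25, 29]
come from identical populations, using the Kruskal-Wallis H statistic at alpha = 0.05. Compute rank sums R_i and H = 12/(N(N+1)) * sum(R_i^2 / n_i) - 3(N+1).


Step 1: Combine all N = 16 observations and assign midranks.
sorted (value, group, rank): (10,G1,1.5), (10,G3,1.5), (11,G3,3), (12,G3,4), (16,G2,5), (17,G1,6), (18,G4,7), (19,G2,8.5), (19,G4,8.5), (20,G1,10.5), (20,G4,10.5), (22,G2,12), (24,G3,13), (25,G3,14.5), (25,G4,14.5), (29,G4,16)
Step 2: Sum ranks within each group.
R_1 = 18 (n_1 = 3)
R_2 = 25.5 (n_2 = 3)
R_3 = 36 (n_3 = 5)
R_4 = 56.5 (n_4 = 5)
Step 3: H = 12/(N(N+1)) * sum(R_i^2/n_i) - 3(N+1)
     = 12/(16*17) * (18^2/3 + 25.5^2/3 + 36^2/5 + 56.5^2/5) - 3*17
     = 0.044118 * 1222.4 - 51
     = 2.929412.
Step 4: Ties present; correction factor C = 1 - 24/(16^3 - 16) = 0.994118. Corrected H = 2.929412 / 0.994118 = 2.946746.
Step 5: Under H0, H ~ chi^2(3); p-value = 0.399909.
Step 6: alpha = 0.05. fail to reject H0.

H = 2.9467, df = 3, p = 0.399909, fail to reject H0.


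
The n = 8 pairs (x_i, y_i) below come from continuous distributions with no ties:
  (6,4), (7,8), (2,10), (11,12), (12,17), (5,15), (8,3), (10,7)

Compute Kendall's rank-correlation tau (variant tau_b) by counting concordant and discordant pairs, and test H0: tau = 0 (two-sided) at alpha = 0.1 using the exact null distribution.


Step 1: Enumerate the 28 unordered pairs (i,j) with i<j and classify each by sign(x_j-x_i) * sign(y_j-y_i).
  (1,2):dx=+1,dy=+4->C; (1,3):dx=-4,dy=+6->D; (1,4):dx=+5,dy=+8->C; (1,5):dx=+6,dy=+13->C
  (1,6):dx=-1,dy=+11->D; (1,7):dx=+2,dy=-1->D; (1,8):dx=+4,dy=+3->C; (2,3):dx=-5,dy=+2->D
  (2,4):dx=+4,dy=+4->C; (2,5):dx=+5,dy=+9->C; (2,6):dx=-2,dy=+7->D; (2,7):dx=+1,dy=-5->D
  (2,8):dx=+3,dy=-1->D; (3,4):dx=+9,dy=+2->C; (3,5):dx=+10,dy=+7->C; (3,6):dx=+3,dy=+5->C
  (3,7):dx=+6,dy=-7->D; (3,8):dx=+8,dy=-3->D; (4,5):dx=+1,dy=+5->C; (4,6):dx=-6,dy=+3->D
  (4,7):dx=-3,dy=-9->C; (4,8):dx=-1,dy=-5->C; (5,6):dx=-7,dy=-2->C; (5,7):dx=-4,dy=-14->C
  (5,8):dx=-2,dy=-10->C; (6,7):dx=+3,dy=-12->D; (6,8):dx=+5,dy=-8->D; (7,8):dx=+2,dy=+4->C
Step 2: C = 16, D = 12, total pairs = 28.
Step 3: tau = (C - D)/(n(n-1)/2) = (16 - 12)/28 = 0.142857.
Step 4: Exact two-sided p-value (enumerate n! = 40320 permutations of y under H0): p = 0.719544.
Step 5: alpha = 0.1. fail to reject H0.

tau_b = 0.1429 (C=16, D=12), p = 0.719544, fail to reject H0.


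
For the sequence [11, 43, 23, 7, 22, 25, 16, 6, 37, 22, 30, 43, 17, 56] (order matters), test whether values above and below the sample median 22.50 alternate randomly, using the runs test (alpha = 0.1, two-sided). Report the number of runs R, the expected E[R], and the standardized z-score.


Step 1: Compute median = 22.50; label A = above, B = below.
Labels in order: BAABBABBABAABA  (n_A = 7, n_B = 7)
Step 2: Count runs R = 10.
Step 3: Under H0 (random ordering), E[R] = 2*n_A*n_B/(n_A+n_B) + 1 = 2*7*7/14 + 1 = 8.0000.
        Var[R] = 2*n_A*n_B*(2*n_A*n_B - n_A - n_B) / ((n_A+n_B)^2 * (n_A+n_B-1)) = 8232/2548 = 3.2308.
        SD[R] = 1.7974.
Step 4: Continuity-corrected z = (R - 0.5 - E[R]) / SD[R] = (10 - 0.5 - 8.0000) / 1.7974 = 0.8345.
Step 5: Two-sided p-value via normal approximation = 2*(1 - Phi(|z|)) = 0.403986.
Step 6: alpha = 0.1. fail to reject H0.

R = 10, z = 0.8345, p = 0.403986, fail to reject H0.


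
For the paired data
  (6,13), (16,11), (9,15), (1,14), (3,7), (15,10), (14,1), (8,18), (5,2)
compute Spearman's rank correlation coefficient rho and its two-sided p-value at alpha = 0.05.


Step 1: Rank x and y separately (midranks; no ties here).
rank(x): 6->4, 16->9, 9->6, 1->1, 3->2, 15->8, 14->7, 8->5, 5->3
rank(y): 13->6, 11->5, 15->8, 14->7, 7->3, 10->4, 1->1, 18->9, 2->2
Step 2: d_i = R_x(i) - R_y(i); compute d_i^2.
  (4-6)^2=4, (9-5)^2=16, (6-8)^2=4, (1-7)^2=36, (2-3)^2=1, (8-4)^2=16, (7-1)^2=36, (5-9)^2=16, (3-2)^2=1
sum(d^2) = 130.
Step 3: rho = 1 - 6*130 / (9*(9^2 - 1)) = 1 - 780/720 = -0.083333.
Step 4: Under H0, t = rho * sqrt((n-2)/(1-rho^2)) = -0.2212 ~ t(7).
Step 5: Two-sided p-value from the t-distribution with 7 df = 0.831214.
Step 6: alpha = 0.05. fail to reject H0.

rho = -0.0833, p = 0.831214, fail to reject H0 at alpha = 0.05.


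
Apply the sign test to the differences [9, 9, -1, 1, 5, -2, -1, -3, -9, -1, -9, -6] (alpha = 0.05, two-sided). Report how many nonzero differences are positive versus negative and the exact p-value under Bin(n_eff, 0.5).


Step 1: Discard zero differences. Original n = 12; n_eff = number of nonzero differences = 12.
Nonzero differences (with sign): +9, +9, -1, +1, +5, -2, -1, -3, -9, -1, -9, -6
Step 2: Count signs: positive = 4, negative = 8.
Step 3: Under H0: P(positive) = 0.5, so the number of positives S ~ Bin(12, 0.5).
Step 4: Two-sided exact p-value = sum of Bin(12,0.5) probabilities at or below the observed probability = 0.387695.
Step 5: alpha = 0.05. fail to reject H0.

n_eff = 12, pos = 4, neg = 8, p = 0.387695, fail to reject H0.


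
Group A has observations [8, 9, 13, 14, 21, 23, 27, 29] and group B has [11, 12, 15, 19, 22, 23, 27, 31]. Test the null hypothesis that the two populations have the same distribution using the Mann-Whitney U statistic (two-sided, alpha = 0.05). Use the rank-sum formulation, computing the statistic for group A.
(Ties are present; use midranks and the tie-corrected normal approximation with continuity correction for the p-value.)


Step 1: Combine and sort all 16 observations; assign midranks.
sorted (value, group): (8,X), (9,X), (11,Y), (12,Y), (13,X), (14,X), (15,Y), (19,Y), (21,X), (22,Y), (23,X), (23,Y), (27,X), (27,Y), (29,X), (31,Y)
ranks: 8->1, 9->2, 11->3, 12->4, 13->5, 14->6, 15->7, 19->8, 21->9, 22->10, 23->11.5, 23->11.5, 27->13.5, 27->13.5, 29->15, 31->16
Step 2: Rank sum for X: R1 = 1 + 2 + 5 + 6 + 9 + 11.5 + 13.5 + 15 = 63.
Step 3: U_X = R1 - n1(n1+1)/2 = 63 - 8*9/2 = 63 - 36 = 27.
       U_Y = n1*n2 - U_X = 64 - 27 = 37.
Step 4: Ties are present, so use the tie-corrected normal approximation (with continuity correction) for the p-value.
Step 5: p-value = 0.636006; compare to alpha = 0.05. fail to reject H0.

U_X = 27, p = 0.636006, fail to reject H0 at alpha = 0.05.


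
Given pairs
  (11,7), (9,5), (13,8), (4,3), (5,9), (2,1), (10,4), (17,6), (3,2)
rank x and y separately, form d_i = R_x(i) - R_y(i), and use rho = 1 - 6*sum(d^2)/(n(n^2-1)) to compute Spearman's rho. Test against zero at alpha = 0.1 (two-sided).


Step 1: Rank x and y separately (midranks; no ties here).
rank(x): 11->7, 9->5, 13->8, 4->3, 5->4, 2->1, 10->6, 17->9, 3->2
rank(y): 7->7, 5->5, 8->8, 3->3, 9->9, 1->1, 4->4, 6->6, 2->2
Step 2: d_i = R_x(i) - R_y(i); compute d_i^2.
  (7-7)^2=0, (5-5)^2=0, (8-8)^2=0, (3-3)^2=0, (4-9)^2=25, (1-1)^2=0, (6-4)^2=4, (9-6)^2=9, (2-2)^2=0
sum(d^2) = 38.
Step 3: rho = 1 - 6*38 / (9*(9^2 - 1)) = 1 - 228/720 = 0.683333.
Step 4: Under H0, t = rho * sqrt((n-2)/(1-rho^2)) = 2.4763 ~ t(7).
Step 5: Two-sided p-value from the t-distribution with 7 df = 0.042442.
Step 6: alpha = 0.1. reject H0.

rho = 0.6833, p = 0.042442, reject H0 at alpha = 0.1.


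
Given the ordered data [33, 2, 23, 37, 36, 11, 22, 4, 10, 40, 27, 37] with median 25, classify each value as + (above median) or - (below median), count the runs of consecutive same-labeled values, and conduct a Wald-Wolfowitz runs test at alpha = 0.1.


Step 1: Compute median = 25; label A = above, B = below.
Labels in order: ABBAABBBBAAA  (n_A = 6, n_B = 6)
Step 2: Count runs R = 5.
Step 3: Under H0 (random ordering), E[R] = 2*n_A*n_B/(n_A+n_B) + 1 = 2*6*6/12 + 1 = 7.0000.
        Var[R] = 2*n_A*n_B*(2*n_A*n_B - n_A - n_B) / ((n_A+n_B)^2 * (n_A+n_B-1)) = 4320/1584 = 2.7273.
        SD[R] = 1.6514.
Step 4: Continuity-corrected z = (R + 0.5 - E[R]) / SD[R] = (5 + 0.5 - 7.0000) / 1.6514 = -0.9083.
Step 5: Two-sided p-value via normal approximation = 2*(1 - Phi(|z|)) = 0.363722.
Step 6: alpha = 0.1. fail to reject H0.

R = 5, z = -0.9083, p = 0.363722, fail to reject H0.


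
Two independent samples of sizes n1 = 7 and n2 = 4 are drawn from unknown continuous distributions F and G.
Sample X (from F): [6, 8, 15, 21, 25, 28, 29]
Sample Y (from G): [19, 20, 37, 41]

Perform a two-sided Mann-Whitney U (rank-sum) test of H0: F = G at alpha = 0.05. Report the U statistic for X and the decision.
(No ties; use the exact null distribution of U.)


Step 1: Combine and sort all 11 observations; assign midranks.
sorted (value, group): (6,X), (8,X), (15,X), (19,Y), (20,Y), (21,X), (25,X), (28,X), (29,X), (37,Y), (41,Y)
ranks: 6->1, 8->2, 15->3, 19->4, 20->5, 21->6, 25->7, 28->8, 29->9, 37->10, 41->11
Step 2: Rank sum for X: R1 = 1 + 2 + 3 + 6 + 7 + 8 + 9 = 36.
Step 3: U_X = R1 - n1(n1+1)/2 = 36 - 7*8/2 = 36 - 28 = 8.
       U_Y = n1*n2 - U_X = 28 - 8 = 20.
Step 4: No ties, so the exact null distribution of U (based on enumerating the C(11,7) = 330 equally likely rank assignments) gives the two-sided p-value.
Step 5: p-value = 0.315152; compare to alpha = 0.05. fail to reject H0.

U_X = 8, p = 0.315152, fail to reject H0 at alpha = 0.05.


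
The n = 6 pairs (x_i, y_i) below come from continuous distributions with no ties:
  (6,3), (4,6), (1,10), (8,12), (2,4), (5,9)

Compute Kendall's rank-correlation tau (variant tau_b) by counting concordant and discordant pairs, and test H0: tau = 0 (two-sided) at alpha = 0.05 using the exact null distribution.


Step 1: Enumerate the 15 unordered pairs (i,j) with i<j and classify each by sign(x_j-x_i) * sign(y_j-y_i).
  (1,2):dx=-2,dy=+3->D; (1,3):dx=-5,dy=+7->D; (1,4):dx=+2,dy=+9->C; (1,5):dx=-4,dy=+1->D
  (1,6):dx=-1,dy=+6->D; (2,3):dx=-3,dy=+4->D; (2,4):dx=+4,dy=+6->C; (2,5):dx=-2,dy=-2->C
  (2,6):dx=+1,dy=+3->C; (3,4):dx=+7,dy=+2->C; (3,5):dx=+1,dy=-6->D; (3,6):dx=+4,dy=-1->D
  (4,5):dx=-6,dy=-8->C; (4,6):dx=-3,dy=-3->C; (5,6):dx=+3,dy=+5->C
Step 2: C = 8, D = 7, total pairs = 15.
Step 3: tau = (C - D)/(n(n-1)/2) = (8 - 7)/15 = 0.066667.
Step 4: Exact two-sided p-value (enumerate n! = 720 permutations of y under H0): p = 1.000000.
Step 5: alpha = 0.05. fail to reject H0.

tau_b = 0.0667 (C=8, D=7), p = 1.000000, fail to reject H0.


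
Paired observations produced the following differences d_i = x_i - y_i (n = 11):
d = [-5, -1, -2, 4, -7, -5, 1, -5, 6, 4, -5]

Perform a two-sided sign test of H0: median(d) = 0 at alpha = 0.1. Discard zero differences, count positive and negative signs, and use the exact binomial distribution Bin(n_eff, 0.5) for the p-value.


Step 1: Discard zero differences. Original n = 11; n_eff = number of nonzero differences = 11.
Nonzero differences (with sign): -5, -1, -2, +4, -7, -5, +1, -5, +6, +4, -5
Step 2: Count signs: positive = 4, negative = 7.
Step 3: Under H0: P(positive) = 0.5, so the number of positives S ~ Bin(11, 0.5).
Step 4: Two-sided exact p-value = sum of Bin(11,0.5) probabilities at or below the observed probability = 0.548828.
Step 5: alpha = 0.1. fail to reject H0.

n_eff = 11, pos = 4, neg = 7, p = 0.548828, fail to reject H0.


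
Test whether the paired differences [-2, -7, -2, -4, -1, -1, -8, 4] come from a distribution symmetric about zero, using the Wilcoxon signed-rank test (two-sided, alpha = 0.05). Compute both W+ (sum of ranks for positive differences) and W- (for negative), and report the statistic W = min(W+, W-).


Step 1: Drop any zero differences (none here) and take |d_i|.
|d| = [2, 7, 2, 4, 1, 1, 8, 4]
Step 2: Midrank |d_i| (ties get averaged ranks).
ranks: |2|->3.5, |7|->7, |2|->3.5, |4|->5.5, |1|->1.5, |1|->1.5, |8|->8, |4|->5.5
Step 3: Attach original signs; sum ranks with positive sign and with negative sign.
W+ = 5.5 = 5.5
W- = 3.5 + 7 + 3.5 + 5.5 + 1.5 + 1.5 + 8 = 30.5
(Check: W+ + W- = 36 should equal n(n+1)/2 = 36.)
Step 4: Test statistic W = min(W+, W-) = 5.5.
Step 5: Ties in |d|, so use the tie-corrected normal approximation.
        E[W] = n(n+1)/4 = 8*9/4 = 18.
        Tie groups: |d|=1 (t=2), |d|=2 (t=2), |d|=4 (t=2); sum(t^3 - t) = 18.
        Var[W] = n(n+1)(2n+1)/24 - sum(t^3-t)/48 = 1224/24 - 18/48 = 50.625.
        z = (W - E[W]) / sqrt(Var[W]) = (5.5 - 18) / 7.1151 = -1.7568.
        Two-sided p = 2*Phi(z) = 0.078948.
Step 6: alpha = 0.05. fail to reject H0.

W+ = 5.5, W- = 30.5, W = min = 5.5, p = 0.078948, fail to reject H0.


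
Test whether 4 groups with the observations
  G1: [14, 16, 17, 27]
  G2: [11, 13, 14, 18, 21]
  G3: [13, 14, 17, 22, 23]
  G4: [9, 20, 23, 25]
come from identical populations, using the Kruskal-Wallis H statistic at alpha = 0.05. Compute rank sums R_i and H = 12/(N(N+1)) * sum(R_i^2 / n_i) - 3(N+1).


Step 1: Combine all N = 18 observations and assign midranks.
sorted (value, group, rank): (9,G4,1), (11,G2,2), (13,G2,3.5), (13,G3,3.5), (14,G1,6), (14,G2,6), (14,G3,6), (16,G1,8), (17,G1,9.5), (17,G3,9.5), (18,G2,11), (20,G4,12), (21,G2,13), (22,G3,14), (23,G3,15.5), (23,G4,15.5), (25,G4,17), (27,G1,18)
Step 2: Sum ranks within each group.
R_1 = 41.5 (n_1 = 4)
R_2 = 35.5 (n_2 = 5)
R_3 = 48.5 (n_3 = 5)
R_4 = 45.5 (n_4 = 4)
Step 3: H = 12/(N(N+1)) * sum(R_i^2/n_i) - 3(N+1)
     = 12/(18*19) * (41.5^2/4 + 35.5^2/5 + 48.5^2/5 + 45.5^2/4) - 3*19
     = 0.035088 * 1670.62 - 57
     = 1.618421.
Step 4: Ties present; correction factor C = 1 - 42/(18^3 - 18) = 0.992776. Corrected H = 1.618421 / 0.992776 = 1.630198.
Step 5: Under H0, H ~ chi^2(3); p-value = 0.652562.
Step 6: alpha = 0.05. fail to reject H0.

H = 1.6302, df = 3, p = 0.652562, fail to reject H0.


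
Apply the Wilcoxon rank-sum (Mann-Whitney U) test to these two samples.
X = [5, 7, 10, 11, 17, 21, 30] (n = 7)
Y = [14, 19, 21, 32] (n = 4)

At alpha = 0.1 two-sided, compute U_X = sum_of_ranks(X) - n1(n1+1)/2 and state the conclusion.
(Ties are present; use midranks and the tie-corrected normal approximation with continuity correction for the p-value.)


Step 1: Combine and sort all 11 observations; assign midranks.
sorted (value, group): (5,X), (7,X), (10,X), (11,X), (14,Y), (17,X), (19,Y), (21,X), (21,Y), (30,X), (32,Y)
ranks: 5->1, 7->2, 10->3, 11->4, 14->5, 17->6, 19->7, 21->8.5, 21->8.5, 30->10, 32->11
Step 2: Rank sum for X: R1 = 1 + 2 + 3 + 4 + 6 + 8.5 + 10 = 34.5.
Step 3: U_X = R1 - n1(n1+1)/2 = 34.5 - 7*8/2 = 34.5 - 28 = 6.5.
       U_Y = n1*n2 - U_X = 28 - 6.5 = 21.5.
Step 4: Ties are present, so use the tie-corrected normal approximation (with continuity correction) for the p-value.
Step 5: p-value = 0.184875; compare to alpha = 0.1. fail to reject H0.

U_X = 6.5, p = 0.184875, fail to reject H0 at alpha = 0.1.


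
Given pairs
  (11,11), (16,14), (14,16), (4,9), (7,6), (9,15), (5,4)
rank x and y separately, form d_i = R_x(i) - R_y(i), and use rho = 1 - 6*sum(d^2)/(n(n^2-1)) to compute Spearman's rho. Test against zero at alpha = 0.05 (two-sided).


Step 1: Rank x and y separately (midranks; no ties here).
rank(x): 11->5, 16->7, 14->6, 4->1, 7->3, 9->4, 5->2
rank(y): 11->4, 14->5, 16->7, 9->3, 6->2, 15->6, 4->1
Step 2: d_i = R_x(i) - R_y(i); compute d_i^2.
  (5-4)^2=1, (7-5)^2=4, (6-7)^2=1, (1-3)^2=4, (3-2)^2=1, (4-6)^2=4, (2-1)^2=1
sum(d^2) = 16.
Step 3: rho = 1 - 6*16 / (7*(7^2 - 1)) = 1 - 96/336 = 0.714286.
Step 4: Under H0, t = rho * sqrt((n-2)/(1-rho^2)) = 2.2822 ~ t(5).
Step 5: Two-sided p-value from the t-distribution with 5 df = 0.071344.
Step 6: alpha = 0.05. fail to reject H0.

rho = 0.7143, p = 0.071344, fail to reject H0 at alpha = 0.05.


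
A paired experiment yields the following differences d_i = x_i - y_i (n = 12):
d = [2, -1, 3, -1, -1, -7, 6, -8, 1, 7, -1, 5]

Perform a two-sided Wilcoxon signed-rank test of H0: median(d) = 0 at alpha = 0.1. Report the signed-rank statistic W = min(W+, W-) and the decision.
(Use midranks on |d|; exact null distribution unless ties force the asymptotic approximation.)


Step 1: Drop any zero differences (none here) and take |d_i|.
|d| = [2, 1, 3, 1, 1, 7, 6, 8, 1, 7, 1, 5]
Step 2: Midrank |d_i| (ties get averaged ranks).
ranks: |2|->6, |1|->3, |3|->7, |1|->3, |1|->3, |7|->10.5, |6|->9, |8|->12, |1|->3, |7|->10.5, |1|->3, |5|->8
Step 3: Attach original signs; sum ranks with positive sign and with negative sign.
W+ = 6 + 7 + 9 + 3 + 10.5 + 8 = 43.5
W- = 3 + 3 + 3 + 10.5 + 12 + 3 = 34.5
(Check: W+ + W- = 78 should equal n(n+1)/2 = 78.)
Step 4: Test statistic W = min(W+, W-) = 34.5.
Step 5: Ties in |d|, so use the tie-corrected normal approximation.
        E[W] = n(n+1)/4 = 12*13/4 = 39.
        Tie groups: |d|=1 (t=5), |d|=7 (t=2); sum(t^3 - t) = 126.
        Var[W] = n(n+1)(2n+1)/24 - sum(t^3-t)/48 = 3900/24 - 126/48 = 159.875.
        z = (W - E[W]) / sqrt(Var[W]) = (34.5 - 39) / 12.6442 = -0.3559.
        Two-sided p = 2*Phi(z) = 0.721919.
Step 6: alpha = 0.1. fail to reject H0.

W+ = 43.5, W- = 34.5, W = min = 34.5, p = 0.721919, fail to reject H0.


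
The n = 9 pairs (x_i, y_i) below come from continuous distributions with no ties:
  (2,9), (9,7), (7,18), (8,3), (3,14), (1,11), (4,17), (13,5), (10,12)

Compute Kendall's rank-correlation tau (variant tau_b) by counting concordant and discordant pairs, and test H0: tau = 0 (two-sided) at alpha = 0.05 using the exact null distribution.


Step 1: Enumerate the 36 unordered pairs (i,j) with i<j and classify each by sign(x_j-x_i) * sign(y_j-y_i).
  (1,2):dx=+7,dy=-2->D; (1,3):dx=+5,dy=+9->C; (1,4):dx=+6,dy=-6->D; (1,5):dx=+1,dy=+5->C
  (1,6):dx=-1,dy=+2->D; (1,7):dx=+2,dy=+8->C; (1,8):dx=+11,dy=-4->D; (1,9):dx=+8,dy=+3->C
  (2,3):dx=-2,dy=+11->D; (2,4):dx=-1,dy=-4->C; (2,5):dx=-6,dy=+7->D; (2,6):dx=-8,dy=+4->D
  (2,7):dx=-5,dy=+10->D; (2,8):dx=+4,dy=-2->D; (2,9):dx=+1,dy=+5->C; (3,4):dx=+1,dy=-15->D
  (3,5):dx=-4,dy=-4->C; (3,6):dx=-6,dy=-7->C; (3,7):dx=-3,dy=-1->C; (3,8):dx=+6,dy=-13->D
  (3,9):dx=+3,dy=-6->D; (4,5):dx=-5,dy=+11->D; (4,6):dx=-7,dy=+8->D; (4,7):dx=-4,dy=+14->D
  (4,8):dx=+5,dy=+2->C; (4,9):dx=+2,dy=+9->C; (5,6):dx=-2,dy=-3->C; (5,7):dx=+1,dy=+3->C
  (5,8):dx=+10,dy=-9->D; (5,9):dx=+7,dy=-2->D; (6,7):dx=+3,dy=+6->C; (6,8):dx=+12,dy=-6->D
  (6,9):dx=+9,dy=+1->C; (7,8):dx=+9,dy=-12->D; (7,9):dx=+6,dy=-5->D; (8,9):dx=-3,dy=+7->D
Step 2: C = 15, D = 21, total pairs = 36.
Step 3: tau = (C - D)/(n(n-1)/2) = (15 - 21)/36 = -0.166667.
Step 4: Exact two-sided p-value (enumerate n! = 362880 permutations of y under H0): p = 0.612202.
Step 5: alpha = 0.05. fail to reject H0.

tau_b = -0.1667 (C=15, D=21), p = 0.612202, fail to reject H0.


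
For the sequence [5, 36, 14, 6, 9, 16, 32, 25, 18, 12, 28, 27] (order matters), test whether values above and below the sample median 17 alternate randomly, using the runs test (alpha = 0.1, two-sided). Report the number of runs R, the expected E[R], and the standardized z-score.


Step 1: Compute median = 17; label A = above, B = below.
Labels in order: BABBBBAAABAA  (n_A = 6, n_B = 6)
Step 2: Count runs R = 6.
Step 3: Under H0 (random ordering), E[R] = 2*n_A*n_B/(n_A+n_B) + 1 = 2*6*6/12 + 1 = 7.0000.
        Var[R] = 2*n_A*n_B*(2*n_A*n_B - n_A - n_B) / ((n_A+n_B)^2 * (n_A+n_B-1)) = 4320/1584 = 2.7273.
        SD[R] = 1.6514.
Step 4: Continuity-corrected z = (R + 0.5 - E[R]) / SD[R] = (6 + 0.5 - 7.0000) / 1.6514 = -0.3028.
Step 5: Two-sided p-value via normal approximation = 2*(1 - Phi(|z|)) = 0.762069.
Step 6: alpha = 0.1. fail to reject H0.

R = 6, z = -0.3028, p = 0.762069, fail to reject H0.


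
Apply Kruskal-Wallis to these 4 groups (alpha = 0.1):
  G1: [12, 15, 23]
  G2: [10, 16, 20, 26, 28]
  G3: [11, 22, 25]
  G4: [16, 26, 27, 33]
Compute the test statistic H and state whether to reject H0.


Step 1: Combine all N = 15 observations and assign midranks.
sorted (value, group, rank): (10,G2,1), (11,G3,2), (12,G1,3), (15,G1,4), (16,G2,5.5), (16,G4,5.5), (20,G2,7), (22,G3,8), (23,G1,9), (25,G3,10), (26,G2,11.5), (26,G4,11.5), (27,G4,13), (28,G2,14), (33,G4,15)
Step 2: Sum ranks within each group.
R_1 = 16 (n_1 = 3)
R_2 = 39 (n_2 = 5)
R_3 = 20 (n_3 = 3)
R_4 = 45 (n_4 = 4)
Step 3: H = 12/(N(N+1)) * sum(R_i^2/n_i) - 3(N+1)
     = 12/(15*16) * (16^2/3 + 39^2/5 + 20^2/3 + 45^2/4) - 3*16
     = 0.050000 * 1029.12 - 48
     = 3.455833.
Step 4: Ties present; correction factor C = 1 - 12/(15^3 - 15) = 0.996429. Corrected H = 3.455833 / 0.996429 = 3.468220.
Step 5: Under H0, H ~ chi^2(3); p-value = 0.324907.
Step 6: alpha = 0.1. fail to reject H0.

H = 3.4682, df = 3, p = 0.324907, fail to reject H0.


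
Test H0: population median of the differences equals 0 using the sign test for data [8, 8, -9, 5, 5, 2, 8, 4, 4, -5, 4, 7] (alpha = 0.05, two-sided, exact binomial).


Step 1: Discard zero differences. Original n = 12; n_eff = number of nonzero differences = 12.
Nonzero differences (with sign): +8, +8, -9, +5, +5, +2, +8, +4, +4, -5, +4, +7
Step 2: Count signs: positive = 10, negative = 2.
Step 3: Under H0: P(positive) = 0.5, so the number of positives S ~ Bin(12, 0.5).
Step 4: Two-sided exact p-value = sum of Bin(12,0.5) probabilities at or below the observed probability = 0.038574.
Step 5: alpha = 0.05. reject H0.

n_eff = 12, pos = 10, neg = 2, p = 0.038574, reject H0.


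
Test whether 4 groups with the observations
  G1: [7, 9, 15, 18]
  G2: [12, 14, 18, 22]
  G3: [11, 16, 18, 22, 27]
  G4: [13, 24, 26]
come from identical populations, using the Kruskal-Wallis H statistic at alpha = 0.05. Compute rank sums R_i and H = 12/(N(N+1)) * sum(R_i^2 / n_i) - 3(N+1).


Step 1: Combine all N = 16 observations and assign midranks.
sorted (value, group, rank): (7,G1,1), (9,G1,2), (11,G3,3), (12,G2,4), (13,G4,5), (14,G2,6), (15,G1,7), (16,G3,8), (18,G1,10), (18,G2,10), (18,G3,10), (22,G2,12.5), (22,G3,12.5), (24,G4,14), (26,G4,15), (27,G3,16)
Step 2: Sum ranks within each group.
R_1 = 20 (n_1 = 4)
R_2 = 32.5 (n_2 = 4)
R_3 = 49.5 (n_3 = 5)
R_4 = 34 (n_4 = 3)
Step 3: H = 12/(N(N+1)) * sum(R_i^2/n_i) - 3(N+1)
     = 12/(16*17) * (20^2/4 + 32.5^2/4 + 49.5^2/5 + 34^2/3) - 3*17
     = 0.044118 * 1239.45 - 51
     = 3.681434.
Step 4: Ties present; correction factor C = 1 - 30/(16^3 - 16) = 0.992647. Corrected H = 3.681434 / 0.992647 = 3.708704.
Step 5: Under H0, H ~ chi^2(3); p-value = 0.294686.
Step 6: alpha = 0.05. fail to reject H0.

H = 3.7087, df = 3, p = 0.294686, fail to reject H0.


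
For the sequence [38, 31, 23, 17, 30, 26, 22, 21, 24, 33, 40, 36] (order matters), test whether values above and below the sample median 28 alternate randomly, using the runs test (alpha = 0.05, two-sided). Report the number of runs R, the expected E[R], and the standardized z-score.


Step 1: Compute median = 28; label A = above, B = below.
Labels in order: AABBABBBBAAA  (n_A = 6, n_B = 6)
Step 2: Count runs R = 5.
Step 3: Under H0 (random ordering), E[R] = 2*n_A*n_B/(n_A+n_B) + 1 = 2*6*6/12 + 1 = 7.0000.
        Var[R] = 2*n_A*n_B*(2*n_A*n_B - n_A - n_B) / ((n_A+n_B)^2 * (n_A+n_B-1)) = 4320/1584 = 2.7273.
        SD[R] = 1.6514.
Step 4: Continuity-corrected z = (R + 0.5 - E[R]) / SD[R] = (5 + 0.5 - 7.0000) / 1.6514 = -0.9083.
Step 5: Two-sided p-value via normal approximation = 2*(1 - Phi(|z|)) = 0.363722.
Step 6: alpha = 0.05. fail to reject H0.

R = 5, z = -0.9083, p = 0.363722, fail to reject H0.


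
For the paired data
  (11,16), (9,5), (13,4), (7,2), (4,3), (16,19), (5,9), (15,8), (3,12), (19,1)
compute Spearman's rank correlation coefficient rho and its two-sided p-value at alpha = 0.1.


Step 1: Rank x and y separately (midranks; no ties here).
rank(x): 11->6, 9->5, 13->7, 7->4, 4->2, 16->9, 5->3, 15->8, 3->1, 19->10
rank(y): 16->9, 5->5, 4->4, 2->2, 3->3, 19->10, 9->7, 8->6, 12->8, 1->1
Step 2: d_i = R_x(i) - R_y(i); compute d_i^2.
  (6-9)^2=9, (5-5)^2=0, (7-4)^2=9, (4-2)^2=4, (2-3)^2=1, (9-10)^2=1, (3-7)^2=16, (8-6)^2=4, (1-8)^2=49, (10-1)^2=81
sum(d^2) = 174.
Step 3: rho = 1 - 6*174 / (10*(10^2 - 1)) = 1 - 1044/990 = -0.054545.
Step 4: Under H0, t = rho * sqrt((n-2)/(1-rho^2)) = -0.1545 ~ t(8).
Step 5: Two-sided p-value from the t-distribution with 8 df = 0.881036.
Step 6: alpha = 0.1. fail to reject H0.

rho = -0.0545, p = 0.881036, fail to reject H0 at alpha = 0.1.


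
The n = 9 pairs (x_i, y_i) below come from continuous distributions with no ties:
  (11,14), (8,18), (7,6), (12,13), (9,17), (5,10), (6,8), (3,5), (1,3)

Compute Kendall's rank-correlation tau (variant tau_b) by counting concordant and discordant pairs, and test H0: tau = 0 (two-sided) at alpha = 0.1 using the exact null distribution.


Step 1: Enumerate the 36 unordered pairs (i,j) with i<j and classify each by sign(x_j-x_i) * sign(y_j-y_i).
  (1,2):dx=-3,dy=+4->D; (1,3):dx=-4,dy=-8->C; (1,4):dx=+1,dy=-1->D; (1,5):dx=-2,dy=+3->D
  (1,6):dx=-6,dy=-4->C; (1,7):dx=-5,dy=-6->C; (1,8):dx=-8,dy=-9->C; (1,9):dx=-10,dy=-11->C
  (2,3):dx=-1,dy=-12->C; (2,4):dx=+4,dy=-5->D; (2,5):dx=+1,dy=-1->D; (2,6):dx=-3,dy=-8->C
  (2,7):dx=-2,dy=-10->C; (2,8):dx=-5,dy=-13->C; (2,9):dx=-7,dy=-15->C; (3,4):dx=+5,dy=+7->C
  (3,5):dx=+2,dy=+11->C; (3,6):dx=-2,dy=+4->D; (3,7):dx=-1,dy=+2->D; (3,8):dx=-4,dy=-1->C
  (3,9):dx=-6,dy=-3->C; (4,5):dx=-3,dy=+4->D; (4,6):dx=-7,dy=-3->C; (4,7):dx=-6,dy=-5->C
  (4,8):dx=-9,dy=-8->C; (4,9):dx=-11,dy=-10->C; (5,6):dx=-4,dy=-7->C; (5,7):dx=-3,dy=-9->C
  (5,8):dx=-6,dy=-12->C; (5,9):dx=-8,dy=-14->C; (6,7):dx=+1,dy=-2->D; (6,8):dx=-2,dy=-5->C
  (6,9):dx=-4,dy=-7->C; (7,8):dx=-3,dy=-3->C; (7,9):dx=-5,dy=-5->C; (8,9):dx=-2,dy=-2->C
Step 2: C = 27, D = 9, total pairs = 36.
Step 3: tau = (C - D)/(n(n-1)/2) = (27 - 9)/36 = 0.500000.
Step 4: Exact two-sided p-value (enumerate n! = 362880 permutations of y under H0): p = 0.075176.
Step 5: alpha = 0.1. reject H0.

tau_b = 0.5000 (C=27, D=9), p = 0.075176, reject H0.


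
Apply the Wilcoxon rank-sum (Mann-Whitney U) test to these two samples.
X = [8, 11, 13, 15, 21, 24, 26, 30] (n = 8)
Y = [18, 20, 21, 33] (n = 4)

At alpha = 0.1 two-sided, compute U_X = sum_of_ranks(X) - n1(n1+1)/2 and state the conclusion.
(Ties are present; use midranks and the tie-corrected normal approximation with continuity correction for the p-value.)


Step 1: Combine and sort all 12 observations; assign midranks.
sorted (value, group): (8,X), (11,X), (13,X), (15,X), (18,Y), (20,Y), (21,X), (21,Y), (24,X), (26,X), (30,X), (33,Y)
ranks: 8->1, 11->2, 13->3, 15->4, 18->5, 20->6, 21->7.5, 21->7.5, 24->9, 26->10, 30->11, 33->12
Step 2: Rank sum for X: R1 = 1 + 2 + 3 + 4 + 7.5 + 9 + 10 + 11 = 47.5.
Step 3: U_X = R1 - n1(n1+1)/2 = 47.5 - 8*9/2 = 47.5 - 36 = 11.5.
       U_Y = n1*n2 - U_X = 32 - 11.5 = 20.5.
Step 4: Ties are present, so use the tie-corrected normal approximation (with continuity correction) for the p-value.
Step 5: p-value = 0.496152; compare to alpha = 0.1. fail to reject H0.

U_X = 11.5, p = 0.496152, fail to reject H0 at alpha = 0.1.


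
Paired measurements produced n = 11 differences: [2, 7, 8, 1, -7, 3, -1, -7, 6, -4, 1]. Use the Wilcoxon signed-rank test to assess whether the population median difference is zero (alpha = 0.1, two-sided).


Step 1: Drop any zero differences (none here) and take |d_i|.
|d| = [2, 7, 8, 1, 7, 3, 1, 7, 6, 4, 1]
Step 2: Midrank |d_i| (ties get averaged ranks).
ranks: |2|->4, |7|->9, |8|->11, |1|->2, |7|->9, |3|->5, |1|->2, |7|->9, |6|->7, |4|->6, |1|->2
Step 3: Attach original signs; sum ranks with positive sign and with negative sign.
W+ = 4 + 9 + 11 + 2 + 5 + 7 + 2 = 40
W- = 9 + 2 + 9 + 6 = 26
(Check: W+ + W- = 66 should equal n(n+1)/2 = 66.)
Step 4: Test statistic W = min(W+, W-) = 26.
Step 5: Ties in |d|, so use the tie-corrected normal approximation.
        E[W] = n(n+1)/4 = 11*12/4 = 33.
        Tie groups: |d|=1 (t=3), |d|=7 (t=3); sum(t^3 - t) = 48.
        Var[W] = n(n+1)(2n+1)/24 - sum(t^3-t)/48 = 3036/24 - 48/48 = 125.5.
        z = (W - E[W]) / sqrt(Var[W]) = (26 - 33) / 11.2027 = -0.6249.
        Two-sided p = 2*Phi(z) = 0.532069.
Step 6: alpha = 0.1. fail to reject H0.

W+ = 40, W- = 26, W = min = 26, p = 0.532069, fail to reject H0.


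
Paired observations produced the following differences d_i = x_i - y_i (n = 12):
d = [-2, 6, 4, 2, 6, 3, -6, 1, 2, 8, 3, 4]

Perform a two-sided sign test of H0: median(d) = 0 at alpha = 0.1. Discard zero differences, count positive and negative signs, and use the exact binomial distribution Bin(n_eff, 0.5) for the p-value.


Step 1: Discard zero differences. Original n = 12; n_eff = number of nonzero differences = 12.
Nonzero differences (with sign): -2, +6, +4, +2, +6, +3, -6, +1, +2, +8, +3, +4
Step 2: Count signs: positive = 10, negative = 2.
Step 3: Under H0: P(positive) = 0.5, so the number of positives S ~ Bin(12, 0.5).
Step 4: Two-sided exact p-value = sum of Bin(12,0.5) probabilities at or below the observed probability = 0.038574.
Step 5: alpha = 0.1. reject H0.

n_eff = 12, pos = 10, neg = 2, p = 0.038574, reject H0.
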